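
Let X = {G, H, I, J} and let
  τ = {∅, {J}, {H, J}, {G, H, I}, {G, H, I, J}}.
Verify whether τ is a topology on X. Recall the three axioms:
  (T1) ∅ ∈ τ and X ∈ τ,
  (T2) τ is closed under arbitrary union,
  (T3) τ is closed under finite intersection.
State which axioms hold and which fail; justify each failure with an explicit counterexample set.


τ is NOT a topology on X.

Axiom (T1): ∅ ∈ τ? Yes; X ∈ τ? Yes.
Axiom (T2/T3): check pairwise unions and intersections of members of τ.
Counterexample for (T3): {H, J} ∩ {G, H, I} = {H} ∉ τ. Therefore τ is NOT a topology.


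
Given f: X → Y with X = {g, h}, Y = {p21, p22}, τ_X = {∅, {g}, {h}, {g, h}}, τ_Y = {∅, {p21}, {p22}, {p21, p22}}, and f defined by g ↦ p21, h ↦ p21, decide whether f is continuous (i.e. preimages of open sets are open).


f IS continuous.

Compute f^{-1}(U) for each U ∈ τ_Y:
  U = ∅: f^{-1}(U) = ∅ ∈ τ_X ✓.
  U = {p21}: f^{-1}(U) = {g, h} ∈ τ_X ✓.
  U = {p22}: f^{-1}(U) = ∅ ∈ τ_X ✓.
  U = {p21, p22}: f^{-1}(U) = {g, h} ∈ τ_X ✓.
Every preimage lies in τ_X, so f IS continuous.


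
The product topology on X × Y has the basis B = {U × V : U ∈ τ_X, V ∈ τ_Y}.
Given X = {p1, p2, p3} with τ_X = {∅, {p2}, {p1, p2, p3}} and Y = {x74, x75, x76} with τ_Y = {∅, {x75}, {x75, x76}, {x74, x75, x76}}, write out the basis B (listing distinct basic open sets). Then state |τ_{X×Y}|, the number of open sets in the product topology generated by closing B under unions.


Basis B = {∅ × ∅, {p2} × {x75}, {p2} × {x75, x76}, {p1, p2, p3} × {x75}, {p2} × {x74, x75, x76}, {p1, p2, p3} × {x75, x76}, {p1, p2, p3} × {x74, x75, x76}}; |τ_{X×Y}| = 10.

Enumerate products U × V with U ∈ τ_X, V ∈ τ_Y (deduplicated):
  ∅ × ∅ = {} (∅)
  {p2} × {x75} = {(p2,x75)}
  {p2} × {x75, x76} = {(p2,x75), (p2,x76)}
  {p1, p2, p3} × {x75} = {(p1,x75), (p2,x75), (p3,x75)}
  {p2} × {x74, x75, x76} = {(p2,x74), (p2,x75), (p2,x76)}
  {p1, p2, p3} × {x75, x76} = {(p1,x75), (p1,x76), (p2,x75), (p2,x76), (p3,x75), (p3,x76)}
  {p1, p2, p3} × {x74, x75, x76} = {(p1,x74), (p1,x75), (p1,x76), (p2,x74), (p2,x75), (p2,x76), (p3,x74), (p3,x75), (p3,x76)}
These 7 distinct sets form the basis B.
Close under arbitrary unions to get τ_{X×Y}; counting gives |τ_{X×Y}| = 10.


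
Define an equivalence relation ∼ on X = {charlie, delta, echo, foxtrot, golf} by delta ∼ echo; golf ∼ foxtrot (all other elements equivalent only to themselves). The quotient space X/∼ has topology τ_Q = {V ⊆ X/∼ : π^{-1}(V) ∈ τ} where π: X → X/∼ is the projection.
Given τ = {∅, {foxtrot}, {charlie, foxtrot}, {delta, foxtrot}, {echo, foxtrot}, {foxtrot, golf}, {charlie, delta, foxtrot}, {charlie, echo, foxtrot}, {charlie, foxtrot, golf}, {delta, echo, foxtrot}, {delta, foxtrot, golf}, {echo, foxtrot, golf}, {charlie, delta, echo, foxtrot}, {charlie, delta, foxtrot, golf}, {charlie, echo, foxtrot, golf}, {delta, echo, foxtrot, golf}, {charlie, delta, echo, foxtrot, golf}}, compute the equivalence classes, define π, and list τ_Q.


X/∼ = {[charlie], [delta=echo], [foxtrot=golf]}; |τ_Q| = 5.

Equivalence classes: [charlie], [delta=echo], [foxtrot=golf].
Quotient map π: X → X/∼ sends charlie ↦ [charlie], delta ↦ [delta=echo], echo ↦ [delta=echo], foxtrot ↦ [foxtrot=golf], golf ↦ [foxtrot=golf].
For each subset V ⊆ X/∼, compute π^{-1}(V) ⊆ X and check whether π^{-1}(V) ∈ τ. V is open in τ_Q iff π^{-1}(V) ∈ τ.
  V = {}: π^{-1}(V) = ∅ ∈ τ ✓.
  V = {[charlie]}: π^{-1}(V) = {charlie} ∉ τ ✗.
  V = {[delta=echo]}: π^{-1}(V) = {delta, echo} ∉ τ ✗.
  V = {[charlie], [delta=echo]}: π^{-1}(V) = {charlie, delta, echo} ∉ τ ✗.
  V = {[foxtrot=golf]}: π^{-1}(V) = {foxtrot, golf} ∈ τ ✓.
  V = {[charlie], [foxtrot=golf]}: π^{-1}(V) = {charlie, foxtrot, golf} ∈ τ ✓.
  V = {[delta=echo], [foxtrot=golf]}: π^{-1}(V) = {delta, echo, foxtrot, golf} ∈ τ ✓.
  V = {[charlie], [delta=echo], [foxtrot=golf]}: π^{-1}(V) = {charlie, delta, echo, foxtrot, golf} ∈ τ ✓.
Open sets in the quotient: τ_Q = {{}, {[foxtrot=golf]}, {[charlie], [foxtrot=golf]}, {[delta=echo], [foxtrot=golf]}, {[charlie], [delta=echo], [foxtrot=golf]}} (5 elements).


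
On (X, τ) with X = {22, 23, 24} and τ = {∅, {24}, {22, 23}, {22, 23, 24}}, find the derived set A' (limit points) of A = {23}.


A' = {22}

For each x ∈ X, list the open sets U ∈ τ with x ∈ U, then check whether U ∩ (A ∖ {x}) ≠ ∅ for every such U.
  x = 22: opens ∋ x are {22, 23}, {22, 23, 24}; each meets A ∖ {22}, so x IS a limit point.
  x = 23: open {22, 23} ∋ x has {22, 23} ∩ (A ∖ {23}) = ∅, so x is NOT a limit point.
  x = 24: open {24} ∋ x has {24} ∩ (A ∖ {24}) = ∅, so x is NOT a limit point.
Collecting: A' = {22}.


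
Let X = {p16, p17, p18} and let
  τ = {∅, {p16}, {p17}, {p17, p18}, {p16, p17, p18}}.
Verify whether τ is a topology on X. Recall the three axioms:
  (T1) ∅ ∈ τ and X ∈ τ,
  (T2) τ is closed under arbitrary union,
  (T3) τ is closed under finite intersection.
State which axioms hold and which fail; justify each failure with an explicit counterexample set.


τ is NOT a topology on X.

Axiom (T1): ∅ ∈ τ? Yes; X ∈ τ? Yes.
Axiom (T2/T3): check pairwise unions and intersections of members of τ.
Counterexample for (T2): {p16} ∪ {p17} = {p16, p17} ∉ τ. Therefore τ is NOT a topology.


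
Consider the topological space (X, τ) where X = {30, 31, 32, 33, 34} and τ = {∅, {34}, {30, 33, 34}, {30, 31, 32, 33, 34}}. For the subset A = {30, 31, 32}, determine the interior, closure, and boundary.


int(A) = ∅, cl(A) = {30, 31, 32, 33}, ∂A = {30, 31, 32, 33}.

Closed sets in (X, τ) are complements of opens:
  closed(X, τ) = {∅, {31, 32}, {30, 31, 32, 33}, {30, 31, 32, 33, 34}}.
int(A) = ⋃ {U ∈ τ : U ⊆ A}. Opens contained in A: ∅.
Taking the union of these: int(A) = ∅.
cl(A) = ⋂ {C closed : A ⊆ C}. Closed sets containing A: {30, 31, 32, 33}, {30, 31, 32, 33, 34}.
Intersecting these: cl(A) = {30, 31, 32, 33}.
∂A = cl(A) ∖ int(A) = {30, 31, 32, 33} ∖ ∅ = {30, 31, 32, 33}.


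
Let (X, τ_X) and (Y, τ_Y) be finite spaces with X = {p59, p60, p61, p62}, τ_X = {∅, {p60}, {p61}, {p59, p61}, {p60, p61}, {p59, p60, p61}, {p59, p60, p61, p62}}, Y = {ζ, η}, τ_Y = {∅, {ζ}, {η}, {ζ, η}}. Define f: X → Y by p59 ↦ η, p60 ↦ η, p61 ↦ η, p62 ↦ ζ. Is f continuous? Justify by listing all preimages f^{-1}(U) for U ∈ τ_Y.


f is NOT continuous.

Compute f^{-1}(U) for each U ∈ τ_Y:
  U = ∅: f^{-1}(U) = ∅ ∈ τ_X ✓.
  U = {ζ}: f^{-1}(U) = {p62} ∉ τ_X ✗.
  U = {η}: f^{-1}(U) = {p59, p60, p61} ∈ τ_X ✓.
  U = {ζ, η}: f^{-1}(U) = {p59, p60, p61, p62} ∈ τ_X ✓.
Found U = {ζ} with f^{-1}(U) = {p62} not in τ_X. Therefore f is NOT continuous.


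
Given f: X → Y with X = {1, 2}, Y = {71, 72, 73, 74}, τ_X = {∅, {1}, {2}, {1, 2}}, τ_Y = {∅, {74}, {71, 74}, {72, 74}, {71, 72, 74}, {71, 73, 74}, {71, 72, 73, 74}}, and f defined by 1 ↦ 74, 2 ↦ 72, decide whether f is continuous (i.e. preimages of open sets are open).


f IS continuous.

Compute f^{-1}(U) for each U ∈ τ_Y:
  U = ∅: f^{-1}(U) = ∅ ∈ τ_X ✓.
  U = {74}: f^{-1}(U) = {1} ∈ τ_X ✓.
  U = {71, 74}: f^{-1}(U) = {1} ∈ τ_X ✓.
  U = {72, 74}: f^{-1}(U) = {1, 2} ∈ τ_X ✓.
  U = {71, 72, 74}: f^{-1}(U) = {1, 2} ∈ τ_X ✓.
  U = {71, 73, 74}: f^{-1}(U) = {1} ∈ τ_X ✓.
  U = {71, 72, 73, 74}: f^{-1}(U) = {1, 2} ∈ τ_X ✓.
Every preimage lies in τ_X, so f IS continuous.


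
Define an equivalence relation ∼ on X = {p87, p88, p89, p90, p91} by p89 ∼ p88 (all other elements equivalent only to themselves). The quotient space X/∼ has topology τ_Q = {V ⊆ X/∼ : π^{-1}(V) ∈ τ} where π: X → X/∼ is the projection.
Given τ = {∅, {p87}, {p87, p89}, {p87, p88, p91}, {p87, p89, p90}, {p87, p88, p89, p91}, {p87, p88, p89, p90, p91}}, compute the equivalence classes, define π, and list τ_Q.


X/∼ = {[p87], [p88=p89], [p90], [p91]}; |τ_Q| = 4.

Equivalence classes: [p87], [p88=p89], [p90], [p91].
Quotient map π: X → X/∼ sends p87 ↦ [p87], p88 ↦ [p88=p89], p89 ↦ [p88=p89], p90 ↦ [p90], p91 ↦ [p91].
For each subset V ⊆ X/∼, compute π^{-1}(V) ⊆ X and check whether π^{-1}(V) ∈ τ. V is open in τ_Q iff π^{-1}(V) ∈ τ.
  V = {}: π^{-1}(V) = ∅ ∈ τ ✓.
  V = {[p87]}: π^{-1}(V) = {p87} ∈ τ ✓.
  V = {[p88=p89]}: π^{-1}(V) = {p88, p89} ∉ τ ✗.
  V = {[p87], [p88=p89]}: π^{-1}(V) = {p87, p88, p89} ∉ τ ✗.
  V = {[p90]}: π^{-1}(V) = {p90} ∉ τ ✗.
  V = {[p87], [p90]}: π^{-1}(V) = {p87, p90} ∉ τ ✗.
  V = {[p88=p89], [p90]}: π^{-1}(V) = {p88, p89, p90} ∉ τ ✗.
  V = {[p87], [p88=p89], [p90]}: π^{-1}(V) = {p87, p88, p89, p90} ∉ τ ✗.
  V = {[p91]}: π^{-1}(V) = {p91} ∉ τ ✗.
  V = {[p87], [p91]}: π^{-1}(V) = {p87, p91} ∉ τ ✗.
  V = {[p88=p89], [p91]}: π^{-1}(V) = {p88, p89, p91} ∉ τ ✗.
  V = {[p87], [p88=p89], [p91]}: π^{-1}(V) = {p87, p88, p89, p91} ∈ τ ✓.
  V = {[p90], [p91]}: π^{-1}(V) = {p90, p91} ∉ τ ✗.
  V = {[p87], [p90], [p91]}: π^{-1}(V) = {p87, p90, p91} ∉ τ ✗.
  V = {[p88=p89], [p90], [p91]}: π^{-1}(V) = {p88, p89, p90, p91} ∉ τ ✗.
  V = {[p87], [p88=p89], [p90], [p91]}: π^{-1}(V) = {p87, p88, p89, p90, p91} ∈ τ ✓.
Open sets in the quotient: τ_Q = {{}, {[p87]}, {[p87], [p88=p89], [p91]}, {[p87], [p88=p89], [p90], [p91]}} (4 elements).


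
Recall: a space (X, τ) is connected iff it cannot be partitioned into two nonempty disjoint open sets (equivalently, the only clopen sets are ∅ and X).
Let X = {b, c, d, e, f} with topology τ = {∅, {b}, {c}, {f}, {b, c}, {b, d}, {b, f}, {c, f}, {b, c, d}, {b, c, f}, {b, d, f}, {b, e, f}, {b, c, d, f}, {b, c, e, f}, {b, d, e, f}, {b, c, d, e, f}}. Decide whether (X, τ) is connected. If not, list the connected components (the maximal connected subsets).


(X, τ) is disconnected; components = [{c}, {b, d, e, f}].

Find clopen sets (U ∈ τ with X ∖ U ∈ τ):
  U = ∅, X ∖ U = {b, c, d, e, f} — both open, so U is clopen.
  U = {c}, X ∖ U = {b, d, e, f} — both open, so U is clopen.
  U = {b, d, e, f}, X ∖ U = {c} — both open, so U is clopen.
  U = {b, c, d, e, f}, X ∖ U = ∅ — both open, so U is clopen.
Nontrivial clopen(s) exist: e.g. {c}. So (X, τ) is disconnected.
Compute connected components by grouping points that agree on all clopens:
  component: {c}
  component: {b, d, e, f}


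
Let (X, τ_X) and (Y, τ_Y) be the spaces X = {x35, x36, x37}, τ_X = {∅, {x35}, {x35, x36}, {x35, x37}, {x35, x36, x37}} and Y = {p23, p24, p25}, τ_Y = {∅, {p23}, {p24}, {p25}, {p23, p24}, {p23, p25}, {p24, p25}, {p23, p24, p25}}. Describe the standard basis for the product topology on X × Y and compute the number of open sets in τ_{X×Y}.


Basis B = {∅ × ∅, {x35} × {p23}, {x35} × {p24}, {x35} × {p25}, {x35} × {p23, p24}, {x35} × {p23, p25}, {x35, x36} × {p23}, {x35, x37} × {p23}, {x35} × {p24, p25}, {x35, x36} × {p24}, {x35, x37} × {p24}, {x35, x36} × {p25}, {x35, x37} × {p25}, {x35} × {p23, p24, p25}, {x35, x36, x37} × {p23}, {x35, x36, x37} × {p24}, {x35, x36, x37} × {p25}, {x35, x36} × {p23, p24}, {x35, x37} × {p23, p24}, {x35, x36} × {p23, p25}, {x35, x37} × {p23, p25}, {x35, x36} × {p24, p25}, {x35, x37} × {p24, p25}, {x35, x36} × {p23, p24, p25}, {x35, x37} × {p23, p24, p25}, {x35, x36, x37} × {p23, p24}, {x35, x36, x37} × {p23, p25}, {x35, x36, x37} × {p24, p25}, {x35, x36, x37} × {p23, p24, p25}}; |τ_{X×Y}| = 125.

Enumerate products U × V with U ∈ τ_X, V ∈ τ_Y (deduplicated):
  ∅ × ∅ = {} (∅)
  {x35} × {p23} = {(x35,p23)}
  {x35} × {p24} = {(x35,p24)}
  {x35} × {p25} = {(x35,p25)}
  {x35} × {p23, p24} = {(x35,p23), (x35,p24)}
  {x35} × {p23, p25} = {(x35,p23), (x35,p25)}
  {x35, x36} × {p23} = {(x35,p23), (x36,p23)}
  {x35, x37} × {p23} = {(x35,p23), (x37,p23)}
  {x35} × {p24, p25} = {(x35,p24), (x35,p25)}
  {x35, x36} × {p24} = {(x35,p24), (x36,p24)}
  {x35, x37} × {p24} = {(x35,p24), (x37,p24)}
  {x35, x36} × {p25} = {(x35,p25), (x36,p25)}
  {x35, x37} × {p25} = {(x35,p25), (x37,p25)}
  {x35} × {p23, p24, p25} = {(x35,p23), (x35,p24), (x35,p25)}
  {x35, x36, x37} × {p23} = {(x35,p23), (x36,p23), (x37,p23)}
  {x35, x36, x37} × {p24} = {(x35,p24), (x36,p24), (x37,p24)}
  {x35, x36, x37} × {p25} = {(x35,p25), (x36,p25), (x37,p25)}
  {x35, x36} × {p23, p24} = {(x35,p23), (x35,p24), (x36,p23), (x36,p24)}
  {x35, x37} × {p23, p24} = {(x35,p23), (x35,p24), (x37,p23), (x37,p24)}
  {x35, x36} × {p23, p25} = {(x35,p23), (x35,p25), (x36,p23), (x36,p25)}
  {x35, x37} × {p23, p25} = {(x35,p23), (x35,p25), (x37,p23), (x37,p25)}
  {x35, x36} × {p24, p25} = {(x35,p24), (x35,p25), (x36,p24), (x36,p25)}
  {x35, x37} × {p24, p25} = {(x35,p24), (x35,p25), (x37,p24), (x37,p25)}
  {x35, x36} × {p23, p24, p25} = {(x35,p23), (x35,p24), (x35,p25), (x36,p23), (x36,p24), (x36,p25)}
  {x35, x37} × {p23, p24, p25} = {(x35,p23), (x35,p24), (x35,p25), (x37,p23), (x37,p24), (x37,p25)}
  {x35, x36, x37} × {p23, p24} = {(x35,p23), (x35,p24), (x36,p23), (x36,p24), (x37,p23), (x37,p24)}
  {x35, x36, x37} × {p23, p25} = {(x35,p23), (x35,p25), (x36,p23), (x36,p25), (x37,p23), (x37,p25)}
  {x35, x36, x37} × {p24, p25} = {(x35,p24), (x35,p25), (x36,p24), (x36,p25), (x37,p24), (x37,p25)}
  {x35, x36, x37} × {p23, p24, p25} = {(x35,p23), (x35,p24), (x35,p25), (x36,p23), (x36,p24), (x36,p25), (x37,p23), (x37,p24), (x37,p25)}
These 29 distinct sets form the basis B.
Close under arbitrary unions to get τ_{X×Y}; counting gives |τ_{X×Y}| = 125.


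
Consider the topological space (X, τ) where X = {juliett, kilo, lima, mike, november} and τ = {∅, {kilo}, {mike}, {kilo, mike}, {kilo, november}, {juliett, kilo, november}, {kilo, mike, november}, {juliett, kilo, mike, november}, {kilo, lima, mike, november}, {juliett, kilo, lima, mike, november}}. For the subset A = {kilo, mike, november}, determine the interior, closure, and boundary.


int(A) = {kilo, mike, november}, cl(A) = {juliett, kilo, lima, mike, november}, ∂A = {juliett, lima}.

Closed sets in (X, τ) are complements of opens:
  closed(X, τ) = {∅, {juliett}, {lima}, {juliett, lima}, {lima, mike}, {juliett, lima, mike}, {juliett, lima, november}, {juliett, kilo, lima, november}, {juliett, lima, mike, november}, {juliett, kilo, lima, mike, november}}.
int(A) = ⋃ {U ∈ τ : U ⊆ A}. Opens contained in A: ∅, {kilo}, {mike}, {kilo, mike}, {kilo, november}, {kilo, mike, november}.
Taking the union of these: int(A) = {kilo, mike, november}.
cl(A) = ⋂ {C closed : A ⊆ C}. Closed sets containing A: {juliett, kilo, lima, mike, november}.
Intersecting these: cl(A) = {juliett, kilo, lima, mike, november}.
∂A = cl(A) ∖ int(A) = {juliett, kilo, lima, mike, november} ∖ {kilo, mike, november} = {juliett, lima}.


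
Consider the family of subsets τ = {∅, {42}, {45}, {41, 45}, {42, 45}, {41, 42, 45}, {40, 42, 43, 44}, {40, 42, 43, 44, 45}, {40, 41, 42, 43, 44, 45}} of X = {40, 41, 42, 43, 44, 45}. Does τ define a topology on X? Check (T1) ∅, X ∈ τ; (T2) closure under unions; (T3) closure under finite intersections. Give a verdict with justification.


τ IS a topology on X.

Axiom (T1): ∅ ∈ τ? Yes; X ∈ τ? Yes.
Axiom (T2/T3): check pairwise unions and intersections of members of τ.
All pairwise intersections and unions checked — each lies in τ. Therefore τ satisfies (T1), (T2), (T3): it IS a topology on X.


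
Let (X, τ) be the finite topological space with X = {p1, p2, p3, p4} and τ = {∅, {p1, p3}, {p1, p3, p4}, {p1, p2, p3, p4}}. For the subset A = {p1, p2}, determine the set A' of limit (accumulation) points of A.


A' = {p2, p3, p4}

For each x ∈ X, list the open sets U ∈ τ with x ∈ U, then check whether U ∩ (A ∖ {x}) ≠ ∅ for every such U.
  x = p1: open {p1, p3} ∋ x has {p1, p3} ∩ (A ∖ {p1}) = ∅, so x is NOT a limit point.
  x = p2: opens ∋ x are {p1, p2, p3, p4}; each meets A ∖ {p2}, so x IS a limit point.
  x = p3: opens ∋ x are {p1, p3}, {p1, p3, p4}, {p1, p2, p3, p4}; each meets A ∖ {p3}, so x IS a limit point.
  x = p4: opens ∋ x are {p1, p3, p4}, {p1, p2, p3, p4}; each meets A ∖ {p4}, so x IS a limit point.
Collecting: A' = {p2, p3, p4}.


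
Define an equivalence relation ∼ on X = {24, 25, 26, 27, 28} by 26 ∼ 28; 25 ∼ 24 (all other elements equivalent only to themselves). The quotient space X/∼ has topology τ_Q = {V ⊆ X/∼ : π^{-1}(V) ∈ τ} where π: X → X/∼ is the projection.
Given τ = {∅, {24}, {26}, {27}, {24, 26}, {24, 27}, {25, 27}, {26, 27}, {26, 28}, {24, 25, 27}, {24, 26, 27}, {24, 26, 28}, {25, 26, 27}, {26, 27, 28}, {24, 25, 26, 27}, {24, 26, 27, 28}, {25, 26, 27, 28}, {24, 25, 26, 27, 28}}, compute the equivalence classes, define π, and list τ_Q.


X/∼ = {[24=25], [26=28], [27]}; |τ_Q| = 6.

Equivalence classes: [24=25], [26=28], [27].
Quotient map π: X → X/∼ sends 24 ↦ [24=25], 25 ↦ [24=25], 26 ↦ [26=28], 27 ↦ [27], 28 ↦ [26=28].
For each subset V ⊆ X/∼, compute π^{-1}(V) ⊆ X and check whether π^{-1}(V) ∈ τ. V is open in τ_Q iff π^{-1}(V) ∈ τ.
  V = {}: π^{-1}(V) = ∅ ∈ τ ✓.
  V = {[24=25]}: π^{-1}(V) = {24, 25} ∉ τ ✗.
  V = {[26=28]}: π^{-1}(V) = {26, 28} ∈ τ ✓.
  V = {[24=25], [26=28]}: π^{-1}(V) = {24, 25, 26, 28} ∉ τ ✗.
  V = {[27]}: π^{-1}(V) = {27} ∈ τ ✓.
  V = {[24=25], [27]}: π^{-1}(V) = {24, 25, 27} ∈ τ ✓.
  V = {[26=28], [27]}: π^{-1}(V) = {26, 27, 28} ∈ τ ✓.
  V = {[24=25], [26=28], [27]}: π^{-1}(V) = {24, 25, 26, 27, 28} ∈ τ ✓.
Open sets in the quotient: τ_Q = {{}, {[26=28]}, {[27]}, {[24=25], [27]}, {[26=28], [27]}, {[24=25], [26=28], [27]}} (6 elements).


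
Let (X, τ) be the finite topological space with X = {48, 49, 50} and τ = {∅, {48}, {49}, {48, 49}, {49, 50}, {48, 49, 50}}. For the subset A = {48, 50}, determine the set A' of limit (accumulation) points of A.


A' = ∅

For each x ∈ X, list the open sets U ∈ τ with x ∈ U, then check whether U ∩ (A ∖ {x}) ≠ ∅ for every such U.
  x = 48: open {48} ∋ x has {48} ∩ (A ∖ {48}) = ∅, so x is NOT a limit point.
  x = 49: open {49} ∋ x has {49} ∩ (A ∖ {49}) = ∅, so x is NOT a limit point.
  x = 50: open {49, 50} ∋ x has {49, 50} ∩ (A ∖ {50}) = ∅, so x is NOT a limit point.
Collecting: A' = ∅.


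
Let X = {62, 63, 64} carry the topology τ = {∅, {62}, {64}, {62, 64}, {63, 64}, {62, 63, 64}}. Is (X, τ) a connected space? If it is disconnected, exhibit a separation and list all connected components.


(X, τ) is disconnected; components = [{62}, {63, 64}].

Find clopen sets (U ∈ τ with X ∖ U ∈ τ):
  U = ∅, X ∖ U = {62, 63, 64} — both open, so U is clopen.
  U = {62}, X ∖ U = {63, 64} — both open, so U is clopen.
  U = {63, 64}, X ∖ U = {62} — both open, so U is clopen.
  U = {62, 63, 64}, X ∖ U = ∅ — both open, so U is clopen.
Nontrivial clopen(s) exist: e.g. {62}. So (X, τ) is disconnected.
Compute connected components by grouping points that agree on all clopens:
  component: {62}
  component: {63, 64}


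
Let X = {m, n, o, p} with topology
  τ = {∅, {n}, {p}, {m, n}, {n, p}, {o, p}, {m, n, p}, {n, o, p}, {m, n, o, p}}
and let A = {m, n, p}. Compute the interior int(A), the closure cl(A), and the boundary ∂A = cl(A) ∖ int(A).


int(A) = {m, n, p}, cl(A) = {m, n, o, p}, ∂A = {o}.

Closed sets in (X, τ) are complements of opens:
  closed(X, τ) = {∅, {m}, {o}, {m, n}, {m, o}, {o, p}, {m, n, o}, {m, o, p}, {m, n, o, p}}.
int(A) = ⋃ {U ∈ τ : U ⊆ A}. Opens contained in A: ∅, {n}, {p}, {m, n}, {n, p}, {m, n, p}.
Taking the union of these: int(A) = {m, n, p}.
cl(A) = ⋂ {C closed : A ⊆ C}. Closed sets containing A: {m, n, o, p}.
Intersecting these: cl(A) = {m, n, o, p}.
∂A = cl(A) ∖ int(A) = {m, n, o, p} ∖ {m, n, p} = {o}.


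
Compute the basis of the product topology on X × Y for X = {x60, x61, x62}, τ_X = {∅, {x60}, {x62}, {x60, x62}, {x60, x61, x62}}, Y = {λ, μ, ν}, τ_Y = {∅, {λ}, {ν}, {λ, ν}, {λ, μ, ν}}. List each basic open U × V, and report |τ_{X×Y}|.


Basis B = {∅ × ∅, {x60} × {λ}, {x60} × {ν}, {x62} × {λ}, {x62} × {ν}, {x60} × {λ, ν}, {x60, x62} × {λ}, {x60, x62} × {ν}, {x62} × {λ, ν}, {x60} × {λ, μ, ν}, {x60, x61, x62} × {λ}, {x60, x61, x62} × {ν}, {x62} × {λ, μ, ν}, {x60, x62} × {λ, ν}, {x60, x62} × {λ, μ, ν}, {x60, x61, x62} × {λ, ν}, {x60, x61, x62} × {λ, μ, ν}}; |τ_{X×Y}| = 48.

Enumerate products U × V with U ∈ τ_X, V ∈ τ_Y (deduplicated):
  ∅ × ∅ = {} (∅)
  {x60} × {λ} = {(x60,λ)}
  {x60} × {ν} = {(x60,ν)}
  {x62} × {λ} = {(x62,λ)}
  {x62} × {ν} = {(x62,ν)}
  {x60} × {λ, ν} = {(x60,λ), (x60,ν)}
  {x60, x62} × {λ} = {(x60,λ), (x62,λ)}
  {x60, x62} × {ν} = {(x60,ν), (x62,ν)}
  {x62} × {λ, ν} = {(x62,λ), (x62,ν)}
  {x60} × {λ, μ, ν} = {(x60,λ), (x60,μ), (x60,ν)}
  {x60, x61, x62} × {λ} = {(x60,λ), (x61,λ), (x62,λ)}
  {x60, x61, x62} × {ν} = {(x60,ν), (x61,ν), (x62,ν)}
  {x62} × {λ, μ, ν} = {(x62,λ), (x62,μ), (x62,ν)}
  {x60, x62} × {λ, ν} = {(x60,λ), (x60,ν), (x62,λ), (x62,ν)}
  {x60, x62} × {λ, μ, ν} = {(x60,λ), (x60,μ), (x60,ν), (x62,λ), (x62,μ), (x62,ν)}
  {x60, x61, x62} × {λ, ν} = {(x60,λ), (x60,ν), (x61,λ), (x61,ν), (x62,λ), (x62,ν)}
  {x60, x61, x62} × {λ, μ, ν} = {(x60,λ), (x60,μ), (x60,ν), (x61,λ), (x61,μ), (x61,ν), (x62,λ), (x62,μ), (x62,ν)}
These 17 distinct sets form the basis B.
Close under arbitrary unions to get τ_{X×Y}; counting gives |τ_{X×Y}| = 48.


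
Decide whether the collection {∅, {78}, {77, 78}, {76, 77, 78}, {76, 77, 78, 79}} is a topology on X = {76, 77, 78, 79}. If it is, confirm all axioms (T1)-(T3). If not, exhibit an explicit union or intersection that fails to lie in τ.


τ IS a topology on X.

Axiom (T1): ∅ ∈ τ? Yes; X ∈ τ? Yes.
Axiom (T2/T3): check pairwise unions and intersections of members of τ.
All pairwise intersections and unions checked — each lies in τ. Therefore τ satisfies (T1), (T2), (T3): it IS a topology on X.


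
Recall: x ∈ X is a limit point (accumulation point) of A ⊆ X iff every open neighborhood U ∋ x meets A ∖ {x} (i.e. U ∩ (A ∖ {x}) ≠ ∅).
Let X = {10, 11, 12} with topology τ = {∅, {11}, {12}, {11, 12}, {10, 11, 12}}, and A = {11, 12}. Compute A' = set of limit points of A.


A' = {10}

For each x ∈ X, list the open sets U ∈ τ with x ∈ U, then check whether U ∩ (A ∖ {x}) ≠ ∅ for every such U.
  x = 10: opens ∋ x are {10, 11, 12}; each meets A ∖ {10}, so x IS a limit point.
  x = 11: open {11} ∋ x has {11} ∩ (A ∖ {11}) = ∅, so x is NOT a limit point.
  x = 12: open {12} ∋ x has {12} ∩ (A ∖ {12}) = ∅, so x is NOT a limit point.
Collecting: A' = {10}.


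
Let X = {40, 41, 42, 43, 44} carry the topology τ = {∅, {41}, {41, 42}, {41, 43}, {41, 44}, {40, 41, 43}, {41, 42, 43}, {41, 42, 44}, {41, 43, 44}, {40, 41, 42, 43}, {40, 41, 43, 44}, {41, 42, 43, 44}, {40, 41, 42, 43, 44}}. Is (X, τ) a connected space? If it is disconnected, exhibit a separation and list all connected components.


(X, τ) is connected.

Find clopen sets (U ∈ τ with X ∖ U ∈ τ):
  U = ∅, X ∖ U = {40, 41, 42, 43, 44} — both open, so U is clopen.
  U = {40, 41, 42, 43, 44}, X ∖ U = ∅ — both open, so U is clopen.
Only trivial clopens (∅ and X) exist, so (X, τ) is connected.
Compute connected components by grouping points that agree on all clopens:
  component: {40, 41, 42, 43, 44}


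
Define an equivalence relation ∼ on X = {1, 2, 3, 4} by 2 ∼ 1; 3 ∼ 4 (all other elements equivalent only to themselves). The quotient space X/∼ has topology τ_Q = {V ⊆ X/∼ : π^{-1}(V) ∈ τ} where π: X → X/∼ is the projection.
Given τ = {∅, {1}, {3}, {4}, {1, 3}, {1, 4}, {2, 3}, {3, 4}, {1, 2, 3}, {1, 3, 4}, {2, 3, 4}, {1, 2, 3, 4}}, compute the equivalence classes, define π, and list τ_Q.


X/∼ = {[1=2], [3=4]}; |τ_Q| = 3.

Equivalence classes: [1=2], [3=4].
Quotient map π: X → X/∼ sends 1 ↦ [1=2], 2 ↦ [1=2], 3 ↦ [3=4], 4 ↦ [3=4].
For each subset V ⊆ X/∼, compute π^{-1}(V) ⊆ X and check whether π^{-1}(V) ∈ τ. V is open in τ_Q iff π^{-1}(V) ∈ τ.
  V = {}: π^{-1}(V) = ∅ ∈ τ ✓.
  V = {[1=2]}: π^{-1}(V) = {1, 2} ∉ τ ✗.
  V = {[3=4]}: π^{-1}(V) = {3, 4} ∈ τ ✓.
  V = {[1=2], [3=4]}: π^{-1}(V) = {1, 2, 3, 4} ∈ τ ✓.
Open sets in the quotient: τ_Q = {{}, {[3=4]}, {[1=2], [3=4]}} (3 elements).


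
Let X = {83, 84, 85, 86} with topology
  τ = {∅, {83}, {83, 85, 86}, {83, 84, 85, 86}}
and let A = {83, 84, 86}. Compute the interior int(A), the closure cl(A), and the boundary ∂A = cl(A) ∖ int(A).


int(A) = {83}, cl(A) = {83, 84, 85, 86}, ∂A = {84, 85, 86}.

Closed sets in (X, τ) are complements of opens:
  closed(X, τ) = {∅, {84}, {84, 85, 86}, {83, 84, 85, 86}}.
int(A) = ⋃ {U ∈ τ : U ⊆ A}. Opens contained in A: ∅, {83}.
Taking the union of these: int(A) = {83}.
cl(A) = ⋂ {C closed : A ⊆ C}. Closed sets containing A: {83, 84, 85, 86}.
Intersecting these: cl(A) = {83, 84, 85, 86}.
∂A = cl(A) ∖ int(A) = {83, 84, 85, 86} ∖ {83} = {84, 85, 86}.


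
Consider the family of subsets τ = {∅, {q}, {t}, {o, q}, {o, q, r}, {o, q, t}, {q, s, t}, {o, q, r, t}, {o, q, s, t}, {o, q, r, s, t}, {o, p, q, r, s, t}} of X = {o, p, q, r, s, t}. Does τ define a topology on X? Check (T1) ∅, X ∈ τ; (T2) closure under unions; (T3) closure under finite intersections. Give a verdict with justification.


τ is NOT a topology on X.

Axiom (T1): ∅ ∈ τ? Yes; X ∈ τ? Yes.
Axiom (T2/T3): check pairwise unions and intersections of members of τ.
Counterexample for (T2): {q} ∪ {t} = {q, t} ∉ τ. Therefore τ is NOT a topology.


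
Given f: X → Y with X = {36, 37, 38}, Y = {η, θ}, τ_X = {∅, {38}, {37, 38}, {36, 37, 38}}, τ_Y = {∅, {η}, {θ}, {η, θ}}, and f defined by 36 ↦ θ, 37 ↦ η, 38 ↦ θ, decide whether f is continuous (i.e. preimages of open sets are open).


f is NOT continuous.

Compute f^{-1}(U) for each U ∈ τ_Y:
  U = ∅: f^{-1}(U) = ∅ ∈ τ_X ✓.
  U = {η}: f^{-1}(U) = {37} ∉ τ_X ✗.
  U = {θ}: f^{-1}(U) = {36, 38} ∉ τ_X ✗.
  U = {η, θ}: f^{-1}(U) = {36, 37, 38} ∈ τ_X ✓.
Found U = {η} with f^{-1}(U) = {37} not in τ_X. Therefore f is NOT continuous.


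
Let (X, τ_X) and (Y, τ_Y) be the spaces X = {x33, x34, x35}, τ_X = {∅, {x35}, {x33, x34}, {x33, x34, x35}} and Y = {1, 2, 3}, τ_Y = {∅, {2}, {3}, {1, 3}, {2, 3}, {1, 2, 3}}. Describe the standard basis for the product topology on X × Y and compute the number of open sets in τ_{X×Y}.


Basis B = {∅ × ∅, {x35} × {2}, {x35} × {3}, {x33, x34} × {2}, {x33, x34} × {3}, {x35} × {1, 3}, {x35} × {2, 3}, {x33, x34, x35} × {2}, {x33, x34, x35} × {3}, {x35} × {1, 2, 3}, {x33, x34} × {1, 3}, {x33, x34} × {2, 3}, {x33, x34} × {1, 2, 3}, {x33, x34, x35} × {1, 3}, {x33, x34, x35} × {2, 3}, {x33, x34, x35} × {1, 2, 3}}; |τ_{X×Y}| = 36.

Enumerate products U × V with U ∈ τ_X, V ∈ τ_Y (deduplicated):
  ∅ × ∅ = {} (∅)
  {x35} × {2} = {(x35,2)}
  {x35} × {3} = {(x35,3)}
  {x33, x34} × {2} = {(x33,2), (x34,2)}
  {x33, x34} × {3} = {(x33,3), (x34,3)}
  {x35} × {1, 3} = {(x35,1), (x35,3)}
  {x35} × {2, 3} = {(x35,2), (x35,3)}
  {x33, x34, x35} × {2} = {(x33,2), (x34,2), (x35,2)}
  {x33, x34, x35} × {3} = {(x33,3), (x34,3), (x35,3)}
  {x35} × {1, 2, 3} = {(x35,1), (x35,2), (x35,3)}
  {x33, x34} × {1, 3} = {(x33,1), (x33,3), (x34,1), (x34,3)}
  {x33, x34} × {2, 3} = {(x33,2), (x33,3), (x34,2), (x34,3)}
  {x33, x34} × {1, 2, 3} = {(x33,1), (x33,2), (x33,3), (x34,1), (x34,2), (x34,3)}
  {x33, x34, x35} × {1, 3} = {(x33,1), (x33,3), (x34,1), (x34,3), (x35,1), (x35,3)}
  {x33, x34, x35} × {2, 3} = {(x33,2), (x33,3), (x34,2), (x34,3), (x35,2), (x35,3)}
  {x33, x34, x35} × {1, 2, 3} = {(x33,1), (x33,2), (x33,3), (x34,1), (x34,2), (x34,3), (x35,1), (x35,2), (x35,3)}
These 16 distinct sets form the basis B.
Close under arbitrary unions to get τ_{X×Y}; counting gives |τ_{X×Y}| = 36.


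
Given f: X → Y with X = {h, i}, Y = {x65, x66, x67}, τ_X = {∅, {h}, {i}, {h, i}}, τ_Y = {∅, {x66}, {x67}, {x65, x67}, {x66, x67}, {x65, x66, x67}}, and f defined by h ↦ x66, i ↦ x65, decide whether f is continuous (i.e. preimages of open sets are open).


f IS continuous.

Compute f^{-1}(U) for each U ∈ τ_Y:
  U = ∅: f^{-1}(U) = ∅ ∈ τ_X ✓.
  U = {x66}: f^{-1}(U) = {h} ∈ τ_X ✓.
  U = {x67}: f^{-1}(U) = ∅ ∈ τ_X ✓.
  U = {x65, x67}: f^{-1}(U) = {i} ∈ τ_X ✓.
  U = {x66, x67}: f^{-1}(U) = {h} ∈ τ_X ✓.
  U = {x65, x66, x67}: f^{-1}(U) = {h, i} ∈ τ_X ✓.
Every preimage lies in τ_X, so f IS continuous.


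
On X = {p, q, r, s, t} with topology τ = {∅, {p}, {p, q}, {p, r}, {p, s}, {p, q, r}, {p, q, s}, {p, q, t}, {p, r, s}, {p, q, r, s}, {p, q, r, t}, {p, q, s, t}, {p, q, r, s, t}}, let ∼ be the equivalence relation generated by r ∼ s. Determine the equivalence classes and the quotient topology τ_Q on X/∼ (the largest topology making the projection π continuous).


X/∼ = {[p], [q], [r=s], [t]}; |τ_Q| = 7.

Equivalence classes: [p], [q], [r=s], [t].
Quotient map π: X → X/∼ sends p ↦ [p], q ↦ [q], r ↦ [r=s], s ↦ [r=s], t ↦ [t].
For each subset V ⊆ X/∼, compute π^{-1}(V) ⊆ X and check whether π^{-1}(V) ∈ τ. V is open in τ_Q iff π^{-1}(V) ∈ τ.
  V = {}: π^{-1}(V) = ∅ ∈ τ ✓.
  V = {[p]}: π^{-1}(V) = {p} ∈ τ ✓.
  V = {[q]}: π^{-1}(V) = {q} ∉ τ ✗.
  V = {[p], [q]}: π^{-1}(V) = {p, q} ∈ τ ✓.
  V = {[r=s]}: π^{-1}(V) = {r, s} ∉ τ ✗.
  V = {[p], [r=s]}: π^{-1}(V) = {p, r, s} ∈ τ ✓.
  V = {[q], [r=s]}: π^{-1}(V) = {q, r, s} ∉ τ ✗.
  V = {[p], [q], [r=s]}: π^{-1}(V) = {p, q, r, s} ∈ τ ✓.
  V = {[t]}: π^{-1}(V) = {t} ∉ τ ✗.
  V = {[p], [t]}: π^{-1}(V) = {p, t} ∉ τ ✗.
  V = {[q], [t]}: π^{-1}(V) = {q, t} ∉ τ ✗.
  V = {[p], [q], [t]}: π^{-1}(V) = {p, q, t} ∈ τ ✓.
  V = {[r=s], [t]}: π^{-1}(V) = {r, s, t} ∉ τ ✗.
  V = {[p], [r=s], [t]}: π^{-1}(V) = {p, r, s, t} ∉ τ ✗.
  V = {[q], [r=s], [t]}: π^{-1}(V) = {q, r, s, t} ∉ τ ✗.
  V = {[p], [q], [r=s], [t]}: π^{-1}(V) = {p, q, r, s, t} ∈ τ ✓.
Open sets in the quotient: τ_Q = {{}, {[p]}, {[p], [q]}, {[p], [r=s]}, {[p], [q], [r=s]}, {[p], [q], [t]}, {[p], [q], [r=s], [t]}} (7 elements).


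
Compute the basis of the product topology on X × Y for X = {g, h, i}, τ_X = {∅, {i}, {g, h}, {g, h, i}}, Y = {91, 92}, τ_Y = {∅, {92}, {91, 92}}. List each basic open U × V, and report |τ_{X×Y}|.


Basis B = {∅ × ∅, {i} × {92}, {g, h} × {92}, {i} × {91, 92}, {g, h, i} × {92}, {g, h} × {91, 92}, {g, h, i} × {91, 92}}; |τ_{X×Y}| = 9.

Enumerate products U × V with U ∈ τ_X, V ∈ τ_Y (deduplicated):
  ∅ × ∅ = {} (∅)
  {i} × {92} = {(i,92)}
  {g, h} × {92} = {(g,92), (h,92)}
  {i} × {91, 92} = {(i,91), (i,92)}
  {g, h, i} × {92} = {(g,92), (h,92), (i,92)}
  {g, h} × {91, 92} = {(g,91), (g,92), (h,91), (h,92)}
  {g, h, i} × {91, 92} = {(g,91), (g,92), (h,91), (h,92), (i,91), (i,92)}
These 7 distinct sets form the basis B.
Close under arbitrary unions to get τ_{X×Y}; counting gives |τ_{X×Y}| = 9.


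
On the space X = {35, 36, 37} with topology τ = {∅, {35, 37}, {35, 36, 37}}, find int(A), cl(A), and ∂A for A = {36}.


int(A) = ∅, cl(A) = {36}, ∂A = {36}.

Closed sets in (X, τ) are complements of opens:
  closed(X, τ) = {∅, {36}, {35, 36, 37}}.
int(A) = ⋃ {U ∈ τ : U ⊆ A}. Opens contained in A: ∅.
Taking the union of these: int(A) = ∅.
cl(A) = ⋂ {C closed : A ⊆ C}. Closed sets containing A: {36}, {35, 36, 37}.
Intersecting these: cl(A) = {36}.
∂A = cl(A) ∖ int(A) = {36} ∖ ∅ = {36}.


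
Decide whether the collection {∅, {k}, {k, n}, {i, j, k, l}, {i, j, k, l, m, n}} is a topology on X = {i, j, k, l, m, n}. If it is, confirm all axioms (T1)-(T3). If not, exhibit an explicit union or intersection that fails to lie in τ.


τ is NOT a topology on X.

Axiom (T1): ∅ ∈ τ? Yes; X ∈ τ? Yes.
Axiom (T2/T3): check pairwise unions and intersections of members of τ.
Counterexample for (T2): {k, n} ∪ {i, j, k, l} = {i, j, k, l, n} ∉ τ. Therefore τ is NOT a topology.


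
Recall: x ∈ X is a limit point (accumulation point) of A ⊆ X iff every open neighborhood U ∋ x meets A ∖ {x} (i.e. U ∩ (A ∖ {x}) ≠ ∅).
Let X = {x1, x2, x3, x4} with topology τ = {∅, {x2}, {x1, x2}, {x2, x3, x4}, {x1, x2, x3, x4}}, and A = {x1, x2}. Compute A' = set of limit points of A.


A' = {x1, x3, x4}

For each x ∈ X, list the open sets U ∈ τ with x ∈ U, then check whether U ∩ (A ∖ {x}) ≠ ∅ for every such U.
  x = x1: opens ∋ x are {x1, x2}, {x1, x2, x3, x4}; each meets A ∖ {x1}, so x IS a limit point.
  x = x2: open {x2} ∋ x has {x2} ∩ (A ∖ {x2}) = ∅, so x is NOT a limit point.
  x = x3: opens ∋ x are {x2, x3, x4}, {x1, x2, x3, x4}; each meets A ∖ {x3}, so x IS a limit point.
  x = x4: opens ∋ x are {x2, x3, x4}, {x1, x2, x3, x4}; each meets A ∖ {x4}, so x IS a limit point.
Collecting: A' = {x1, x3, x4}.


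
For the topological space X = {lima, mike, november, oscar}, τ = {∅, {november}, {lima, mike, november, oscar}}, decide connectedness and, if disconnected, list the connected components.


(X, τ) is connected.

Find clopen sets (U ∈ τ with X ∖ U ∈ τ):
  U = ∅, X ∖ U = {lima, mike, november, oscar} — both open, so U is clopen.
  U = {lima, mike, november, oscar}, X ∖ U = ∅ — both open, so U is clopen.
Only trivial clopens (∅ and X) exist, so (X, τ) is connected.
Compute connected components by grouping points that agree on all clopens:
  component: {lima, mike, november, oscar}


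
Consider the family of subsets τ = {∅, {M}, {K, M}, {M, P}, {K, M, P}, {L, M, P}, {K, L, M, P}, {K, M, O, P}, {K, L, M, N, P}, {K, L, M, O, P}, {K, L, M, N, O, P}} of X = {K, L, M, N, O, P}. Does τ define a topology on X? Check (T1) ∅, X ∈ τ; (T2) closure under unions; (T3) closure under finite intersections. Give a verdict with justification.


τ IS a topology on X.

Axiom (T1): ∅ ∈ τ? Yes; X ∈ τ? Yes.
Axiom (T2/T3): check pairwise unions and intersections of members of τ.
All pairwise intersections and unions checked — each lies in τ. Therefore τ satisfies (T1), (T2), (T3): it IS a topology on X.


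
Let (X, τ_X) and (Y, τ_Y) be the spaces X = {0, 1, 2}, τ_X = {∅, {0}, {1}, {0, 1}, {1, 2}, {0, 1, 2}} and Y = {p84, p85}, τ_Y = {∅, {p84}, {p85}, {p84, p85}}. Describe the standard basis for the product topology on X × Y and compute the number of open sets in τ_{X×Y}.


Basis B = {∅ × ∅, {0} × {p84}, {0} × {p85}, {1} × {p84}, {1} × {p85}, {0} × {p84, p85}, {0, 1} × {p84}, {0, 1} × {p85}, {1} × {p84, p85}, {1, 2} × {p84}, {1, 2} × {p85}, {0, 1, 2} × {p84}, {0, 1, 2} × {p85}, {0, 1} × {p84, p85}, {1, 2} × {p84, p85}, {0, 1, 2} × {p84, p85}}; |τ_{X×Y}| = 36.

Enumerate products U × V with U ∈ τ_X, V ∈ τ_Y (deduplicated):
  ∅ × ∅ = {} (∅)
  {0} × {p84} = {(0,p84)}
  {0} × {p85} = {(0,p85)}
  {1} × {p84} = {(1,p84)}
  {1} × {p85} = {(1,p85)}
  {0} × {p84, p85} = {(0,p84), (0,p85)}
  {0, 1} × {p84} = {(0,p84), (1,p84)}
  {0, 1} × {p85} = {(0,p85), (1,p85)}
  {1} × {p84, p85} = {(1,p84), (1,p85)}
  {1, 2} × {p84} = {(1,p84), (2,p84)}
  {1, 2} × {p85} = {(1,p85), (2,p85)}
  {0, 1, 2} × {p84} = {(0,p84), (1,p84), (2,p84)}
  {0, 1, 2} × {p85} = {(0,p85), (1,p85), (2,p85)}
  {0, 1} × {p84, p85} = {(0,p84), (0,p85), (1,p84), (1,p85)}
  {1, 2} × {p84, p85} = {(1,p84), (1,p85), (2,p84), (2,p85)}
  {0, 1, 2} × {p84, p85} = {(0,p84), (0,p85), (1,p84), (1,p85), (2,p84), (2,p85)}
These 16 distinct sets form the basis B.
Close under arbitrary unions to get τ_{X×Y}; counting gives |τ_{X×Y}| = 36.


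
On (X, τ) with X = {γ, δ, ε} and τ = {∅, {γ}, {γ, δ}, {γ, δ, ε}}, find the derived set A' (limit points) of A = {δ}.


A' = {ε}

For each x ∈ X, list the open sets U ∈ τ with x ∈ U, then check whether U ∩ (A ∖ {x}) ≠ ∅ for every such U.
  x = γ: open {γ} ∋ x has {γ} ∩ (A ∖ {γ}) = ∅, so x is NOT a limit point.
  x = δ: open {γ, δ} ∋ x has {γ, δ} ∩ (A ∖ {δ}) = ∅, so x is NOT a limit point.
  x = ε: opens ∋ x are {γ, δ, ε}; each meets A ∖ {ε}, so x IS a limit point.
Collecting: A' = {ε}.


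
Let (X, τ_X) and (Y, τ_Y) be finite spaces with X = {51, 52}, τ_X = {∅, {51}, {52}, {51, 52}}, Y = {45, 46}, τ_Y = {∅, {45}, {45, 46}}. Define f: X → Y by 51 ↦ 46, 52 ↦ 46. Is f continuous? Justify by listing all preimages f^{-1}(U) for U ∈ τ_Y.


f IS continuous.

Compute f^{-1}(U) for each U ∈ τ_Y:
  U = ∅: f^{-1}(U) = ∅ ∈ τ_X ✓.
  U = {45}: f^{-1}(U) = ∅ ∈ τ_X ✓.
  U = {45, 46}: f^{-1}(U) = {51, 52} ∈ τ_X ✓.
Every preimage lies in τ_X, so f IS continuous.


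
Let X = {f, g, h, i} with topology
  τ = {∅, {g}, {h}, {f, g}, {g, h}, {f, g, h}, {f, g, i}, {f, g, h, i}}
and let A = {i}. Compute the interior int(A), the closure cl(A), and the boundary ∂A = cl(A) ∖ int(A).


int(A) = ∅, cl(A) = {i}, ∂A = {i}.

Closed sets in (X, τ) are complements of opens:
  closed(X, τ) = {∅, {h}, {i}, {f, i}, {h, i}, {f, g, i}, {f, h, i}, {f, g, h, i}}.
int(A) = ⋃ {U ∈ τ : U ⊆ A}. Opens contained in A: ∅.
Taking the union of these: int(A) = ∅.
cl(A) = ⋂ {C closed : A ⊆ C}. Closed sets containing A: {i}, {f, i}, {h, i}, {f, g, i}, {f, h, i}, {f, g, h, i}.
Intersecting these: cl(A) = {i}.
∂A = cl(A) ∖ int(A) = {i} ∖ ∅ = {i}.


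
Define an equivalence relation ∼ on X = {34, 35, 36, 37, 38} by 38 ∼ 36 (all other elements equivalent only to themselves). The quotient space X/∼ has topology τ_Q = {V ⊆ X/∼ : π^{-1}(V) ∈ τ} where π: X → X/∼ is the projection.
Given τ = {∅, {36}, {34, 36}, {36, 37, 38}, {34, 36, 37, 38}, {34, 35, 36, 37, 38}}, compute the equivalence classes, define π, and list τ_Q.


X/∼ = {[34], [35], [36=38], [37]}; |τ_Q| = 4.

Equivalence classes: [34], [35], [36=38], [37].
Quotient map π: X → X/∼ sends 34 ↦ [34], 35 ↦ [35], 36 ↦ [36=38], 37 ↦ [37], 38 ↦ [36=38].
For each subset V ⊆ X/∼, compute π^{-1}(V) ⊆ X and check whether π^{-1}(V) ∈ τ. V is open in τ_Q iff π^{-1}(V) ∈ τ.
  V = {}: π^{-1}(V) = ∅ ∈ τ ✓.
  V = {[34]}: π^{-1}(V) = {34} ∉ τ ✗.
  V = {[35]}: π^{-1}(V) = {35} ∉ τ ✗.
  V = {[34], [35]}: π^{-1}(V) = {34, 35} ∉ τ ✗.
  V = {[36=38]}: π^{-1}(V) = {36, 38} ∉ τ ✗.
  V = {[34], [36=38]}: π^{-1}(V) = {34, 36, 38} ∉ τ ✗.
  V = {[35], [36=38]}: π^{-1}(V) = {35, 36, 38} ∉ τ ✗.
  V = {[34], [35], [36=38]}: π^{-1}(V) = {34, 35, 36, 38} ∉ τ ✗.
  V = {[37]}: π^{-1}(V) = {37} ∉ τ ✗.
  V = {[34], [37]}: π^{-1}(V) = {34, 37} ∉ τ ✗.
  V = {[35], [37]}: π^{-1}(V) = {35, 37} ∉ τ ✗.
  V = {[34], [35], [37]}: π^{-1}(V) = {34, 35, 37} ∉ τ ✗.
  V = {[36=38], [37]}: π^{-1}(V) = {36, 37, 38} ∈ τ ✓.
  V = {[34], [36=38], [37]}: π^{-1}(V) = {34, 36, 37, 38} ∈ τ ✓.
  V = {[35], [36=38], [37]}: π^{-1}(V) = {35, 36, 37, 38} ∉ τ ✗.
  V = {[34], [35], [36=38], [37]}: π^{-1}(V) = {34, 35, 36, 37, 38} ∈ τ ✓.
Open sets in the quotient: τ_Q = {{}, {[36=38], [37]}, {[34], [36=38], [37]}, {[34], [35], [36=38], [37]}} (4 elements).


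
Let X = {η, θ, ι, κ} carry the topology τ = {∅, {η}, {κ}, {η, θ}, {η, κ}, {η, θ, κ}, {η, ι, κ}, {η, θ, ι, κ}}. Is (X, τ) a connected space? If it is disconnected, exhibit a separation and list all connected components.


(X, τ) is connected.

Find clopen sets (U ∈ τ with X ∖ U ∈ τ):
  U = ∅, X ∖ U = {η, θ, ι, κ} — both open, so U is clopen.
  U = {η, θ, ι, κ}, X ∖ U = ∅ — both open, so U is clopen.
Only trivial clopens (∅ and X) exist, so (X, τ) is connected.
Compute connected components by grouping points that agree on all clopens:
  component: {η, θ, ι, κ}
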